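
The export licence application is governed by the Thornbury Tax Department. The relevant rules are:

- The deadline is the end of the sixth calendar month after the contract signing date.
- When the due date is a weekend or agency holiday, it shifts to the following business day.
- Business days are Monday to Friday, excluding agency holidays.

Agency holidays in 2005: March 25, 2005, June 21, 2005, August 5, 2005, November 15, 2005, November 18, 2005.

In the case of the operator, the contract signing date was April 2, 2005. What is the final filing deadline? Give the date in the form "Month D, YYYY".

October 31, 2005

The sixth month after April 2, 2005 is October 2005, whose last day is October 31, 2005.
October 31, 2005 falls on a Monday, which is a business day, so no adjustment is needed.
The final due date is October 31, 2005.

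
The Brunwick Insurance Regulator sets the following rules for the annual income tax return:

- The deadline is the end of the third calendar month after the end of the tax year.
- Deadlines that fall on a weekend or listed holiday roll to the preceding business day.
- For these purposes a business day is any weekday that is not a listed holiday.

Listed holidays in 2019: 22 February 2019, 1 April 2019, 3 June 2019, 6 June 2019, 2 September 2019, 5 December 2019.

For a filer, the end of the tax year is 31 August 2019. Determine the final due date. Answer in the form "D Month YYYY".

The third month after 31 August 2019 is November 2019, whose last day is 30 November 2019.
30 November 2019 falls on a Saturday. Rolling to the preceding business day gives 29 November 2019, a Friday.
So the filing is due 29 November 2019.

29 November 2019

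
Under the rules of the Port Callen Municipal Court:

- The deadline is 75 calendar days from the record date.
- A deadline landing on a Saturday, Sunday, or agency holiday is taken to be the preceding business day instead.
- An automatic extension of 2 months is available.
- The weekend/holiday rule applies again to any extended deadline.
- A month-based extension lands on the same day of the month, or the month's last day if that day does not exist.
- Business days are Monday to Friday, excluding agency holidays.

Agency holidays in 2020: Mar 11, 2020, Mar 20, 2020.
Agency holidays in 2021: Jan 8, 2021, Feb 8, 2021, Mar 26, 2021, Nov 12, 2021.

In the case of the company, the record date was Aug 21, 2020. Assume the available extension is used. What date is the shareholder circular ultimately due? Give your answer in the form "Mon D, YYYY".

Adding 75 calendar days to Aug 21, 2020 gives Nov 4, 2020.
Nov 4, 2020 falls on a Wednesday, which is a business day, so no adjustment is needed.
Add 2 months to Nov 4, 2020: Jan 4, 2021.
Since Jan 4, 2021 is a Monday and not a holiday, the date is unchanged.
Final deadline: Jan 4, 2021.

Jan 4, 2021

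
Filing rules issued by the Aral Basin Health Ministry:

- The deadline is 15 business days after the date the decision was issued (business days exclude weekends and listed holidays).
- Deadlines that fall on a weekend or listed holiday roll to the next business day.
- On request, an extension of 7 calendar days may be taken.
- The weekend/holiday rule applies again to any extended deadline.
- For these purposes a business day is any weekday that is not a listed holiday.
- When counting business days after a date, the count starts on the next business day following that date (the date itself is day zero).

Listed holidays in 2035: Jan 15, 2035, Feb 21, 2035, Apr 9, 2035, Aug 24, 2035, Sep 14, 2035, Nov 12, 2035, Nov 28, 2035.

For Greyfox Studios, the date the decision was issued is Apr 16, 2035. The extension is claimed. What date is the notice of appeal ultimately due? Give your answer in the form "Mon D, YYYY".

15 business days after Apr 16, 2035, excluding weekends and holidays, is May 7, 2035.
May 7, 2035 falls on a Monday, which is a business day, so no adjustment is needed.
The 7-calendar-day extension moves the deadline from May 7, 2035 to May 14, 2035.
May 14, 2035 is a Monday and not a listed holiday, so it stands.
Deadline: May 14, 2035.

May 14, 2035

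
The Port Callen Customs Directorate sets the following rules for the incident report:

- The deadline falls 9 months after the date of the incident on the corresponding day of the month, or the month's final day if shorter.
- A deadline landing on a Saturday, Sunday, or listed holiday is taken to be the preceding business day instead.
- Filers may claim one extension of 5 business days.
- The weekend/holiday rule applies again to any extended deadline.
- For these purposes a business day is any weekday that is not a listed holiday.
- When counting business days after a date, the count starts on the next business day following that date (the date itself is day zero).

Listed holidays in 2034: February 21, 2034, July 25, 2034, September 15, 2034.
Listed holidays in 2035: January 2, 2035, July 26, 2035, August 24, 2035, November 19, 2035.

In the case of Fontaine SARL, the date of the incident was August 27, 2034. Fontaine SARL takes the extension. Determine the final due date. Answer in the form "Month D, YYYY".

Moving 9 months forward from August 27, 2034 on the corresponding day gives May 27, 2035.
May 27, 2035 is a Sunday, so it moves to the preceding business day, May 25, 2035 (Friday).
The 5-business-day extension runs from May 25, 2035 to June 1, 2035.
June 1, 2035 (Friday) is already a business day.
The final due date is June 1, 2035.

June 1, 2035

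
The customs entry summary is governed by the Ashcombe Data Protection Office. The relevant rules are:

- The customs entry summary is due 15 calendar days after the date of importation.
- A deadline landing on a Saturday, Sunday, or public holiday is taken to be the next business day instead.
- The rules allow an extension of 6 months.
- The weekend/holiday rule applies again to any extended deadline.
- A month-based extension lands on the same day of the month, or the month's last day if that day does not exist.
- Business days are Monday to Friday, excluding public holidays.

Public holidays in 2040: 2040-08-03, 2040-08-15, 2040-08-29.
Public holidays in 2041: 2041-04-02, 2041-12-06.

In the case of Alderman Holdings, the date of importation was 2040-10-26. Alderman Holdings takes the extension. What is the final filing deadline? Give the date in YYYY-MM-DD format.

15 calendar days after 2040-10-26 is 2040-11-10.
Because 2040-11-10 is a Saturday, the deadline becomes 2040-11-12 (Monday).
Applying the 6 months extension: 6 months after 2040-11-12 is 2041-05-12.
2041-05-12 falls on a Sunday. Rolling to the next business day gives 2041-05-13, a Monday.
So the filing is due 2041-05-13.

2041-05-13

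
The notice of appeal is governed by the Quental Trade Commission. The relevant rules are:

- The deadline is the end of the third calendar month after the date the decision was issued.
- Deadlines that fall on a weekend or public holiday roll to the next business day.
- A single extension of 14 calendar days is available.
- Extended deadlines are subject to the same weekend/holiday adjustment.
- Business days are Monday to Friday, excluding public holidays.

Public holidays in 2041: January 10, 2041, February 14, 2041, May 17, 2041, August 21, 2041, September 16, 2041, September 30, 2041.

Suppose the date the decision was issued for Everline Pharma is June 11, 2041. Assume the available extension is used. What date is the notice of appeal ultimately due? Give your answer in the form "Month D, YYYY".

October 15, 2041

3 months after June 11, 2041 falls in September 2041; the last day of that month is September 30, 2041.
September 30, 2041 is a listed holiday; the next business day is October 1, 2041 (Tuesday).
Add the 14 calendar-day extension to October 1, 2041: October 15, 2041.
October 15, 2041 (Tuesday) is already a business day.
The final due date is October 15, 2041.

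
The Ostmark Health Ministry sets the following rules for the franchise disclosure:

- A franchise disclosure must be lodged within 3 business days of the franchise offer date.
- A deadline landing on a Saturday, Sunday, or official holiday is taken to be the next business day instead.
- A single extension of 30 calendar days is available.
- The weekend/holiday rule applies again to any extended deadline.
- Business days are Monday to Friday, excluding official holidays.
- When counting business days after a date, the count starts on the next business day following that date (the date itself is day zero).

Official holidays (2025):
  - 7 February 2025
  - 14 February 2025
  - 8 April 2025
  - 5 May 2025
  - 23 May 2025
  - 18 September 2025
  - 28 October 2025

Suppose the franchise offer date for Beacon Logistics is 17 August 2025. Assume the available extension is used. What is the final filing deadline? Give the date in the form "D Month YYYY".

Counting 3 business days after 17 August 2025 (skipping weekends and listed holidays) reaches 20 August 2025.
20 August 2025 (Wednesday) is already a business day.
Applying the 30-calendar-day extension: 20 August 2025 + 30 days = 19 September 2025.
Since 19 September 2025 is a Friday and not a holiday, the date is unchanged.
The final due date is 19 September 2025.

19 September 2025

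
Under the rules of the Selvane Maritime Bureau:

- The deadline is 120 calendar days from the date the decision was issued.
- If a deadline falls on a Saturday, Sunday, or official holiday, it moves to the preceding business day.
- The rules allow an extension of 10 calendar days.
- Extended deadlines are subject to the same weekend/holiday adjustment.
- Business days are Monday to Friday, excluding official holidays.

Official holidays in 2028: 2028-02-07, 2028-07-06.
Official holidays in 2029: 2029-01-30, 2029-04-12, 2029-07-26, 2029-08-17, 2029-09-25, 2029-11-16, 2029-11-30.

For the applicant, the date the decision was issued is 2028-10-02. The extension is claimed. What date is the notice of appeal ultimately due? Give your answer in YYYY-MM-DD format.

2029-02-08

Adding 120 calendar days to 2028-10-02 gives 2029-01-30.
2029-01-30 is a listed holiday; the preceding business day is 2029-01-29 (Monday).
With the 10-day extension, 2029-01-29 becomes 2029-02-08.
2029-02-08 (Thursday) is already a business day.
So the filing is due 2029-02-08.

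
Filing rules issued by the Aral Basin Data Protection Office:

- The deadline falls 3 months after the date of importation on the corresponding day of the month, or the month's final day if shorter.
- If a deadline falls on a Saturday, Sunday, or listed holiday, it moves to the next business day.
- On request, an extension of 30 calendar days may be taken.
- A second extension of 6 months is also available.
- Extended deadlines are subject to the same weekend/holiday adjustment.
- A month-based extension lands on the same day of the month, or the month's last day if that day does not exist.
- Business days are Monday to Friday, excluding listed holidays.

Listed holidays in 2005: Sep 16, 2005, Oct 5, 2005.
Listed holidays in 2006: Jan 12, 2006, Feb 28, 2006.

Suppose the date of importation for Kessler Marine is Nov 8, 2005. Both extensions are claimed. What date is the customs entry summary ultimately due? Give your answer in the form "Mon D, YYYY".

3 months from Nov 8, 2005 is Feb 8, 2006.
Feb 8, 2006 falls on a Wednesday, which is a business day, so no adjustment is needed.
With the 30-day extension, Feb 8, 2006 becomes Mar 10, 2006.
Since Mar 10, 2006 is a Friday and not a holiday, the date is unchanged.
The 6 months extension carries Mar 10, 2006 to Sep 10, 2006.
Sep 10, 2006 is a Sunday; the next business day is Sep 11, 2006 (Monday).
Final deadline: Sep 11, 2006.

Sep 11, 2006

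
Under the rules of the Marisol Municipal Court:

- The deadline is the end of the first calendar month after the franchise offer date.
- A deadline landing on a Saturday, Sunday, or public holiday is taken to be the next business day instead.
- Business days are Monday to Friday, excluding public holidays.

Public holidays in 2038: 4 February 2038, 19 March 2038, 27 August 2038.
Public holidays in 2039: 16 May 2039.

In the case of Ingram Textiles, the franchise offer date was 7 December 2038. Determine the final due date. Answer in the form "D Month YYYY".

31 January 2039

1 month after 7 December 2038 falls in January 2039; the last day of that month is 31 January 2039.
Since 31 January 2039 is a Monday and not a holiday, the date is unchanged.
Deadline: 31 January 2039.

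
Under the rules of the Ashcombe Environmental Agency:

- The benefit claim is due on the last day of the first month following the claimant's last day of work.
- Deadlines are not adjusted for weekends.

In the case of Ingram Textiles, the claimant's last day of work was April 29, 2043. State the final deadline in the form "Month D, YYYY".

The first month after April 29, 2043 is May 2043, whose last day is May 31, 2043.
May 31, 2043 falls on a Sunday. The rules make no weekend/holiday allowance, so it remains May 31, 2043.
The final due date is May 31, 2043.

May 31, 2043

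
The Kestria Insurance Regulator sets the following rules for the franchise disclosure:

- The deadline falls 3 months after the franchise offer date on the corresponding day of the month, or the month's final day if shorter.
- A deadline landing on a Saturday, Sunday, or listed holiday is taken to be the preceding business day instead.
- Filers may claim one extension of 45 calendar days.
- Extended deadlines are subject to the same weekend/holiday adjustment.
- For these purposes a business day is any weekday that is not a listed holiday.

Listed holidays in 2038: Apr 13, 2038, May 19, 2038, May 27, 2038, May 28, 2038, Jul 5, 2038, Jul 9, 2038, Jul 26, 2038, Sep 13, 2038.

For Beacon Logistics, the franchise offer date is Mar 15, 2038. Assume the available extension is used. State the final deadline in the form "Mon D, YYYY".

Jul 30, 2038

3 months from Mar 15, 2038 is Jun 15, 2038.
Jun 15, 2038 is a Tuesday and not a listed holiday, so it stands.
Add the 45 calendar-day extension to Jun 15, 2038: Jul 30, 2038.
Jul 30, 2038 (Friday) is already a business day.
Deadline: Jul 30, 2038.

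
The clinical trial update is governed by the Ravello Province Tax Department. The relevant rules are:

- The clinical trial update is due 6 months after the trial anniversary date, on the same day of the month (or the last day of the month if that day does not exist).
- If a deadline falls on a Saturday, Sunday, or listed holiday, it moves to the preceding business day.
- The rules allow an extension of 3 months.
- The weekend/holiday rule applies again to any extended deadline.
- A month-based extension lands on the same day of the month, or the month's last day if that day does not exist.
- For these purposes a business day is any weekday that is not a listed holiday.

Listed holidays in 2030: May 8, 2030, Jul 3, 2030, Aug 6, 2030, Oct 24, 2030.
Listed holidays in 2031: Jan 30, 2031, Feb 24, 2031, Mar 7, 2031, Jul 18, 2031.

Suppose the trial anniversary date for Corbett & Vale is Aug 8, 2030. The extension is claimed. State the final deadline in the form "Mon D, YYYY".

6 months after Aug 8, 2030, on the same day of the month, is Feb 8, 2031.
Because Feb 8, 2031 is a Saturday, the deadline becomes Feb 7, 2031 (Friday).
The 3 months extension carries Feb 7, 2031 to May 7, 2031.
May 7, 2031 is a Wednesday and not a listed holiday, so it stands.
Final deadline: May 7, 2031.

May 7, 2031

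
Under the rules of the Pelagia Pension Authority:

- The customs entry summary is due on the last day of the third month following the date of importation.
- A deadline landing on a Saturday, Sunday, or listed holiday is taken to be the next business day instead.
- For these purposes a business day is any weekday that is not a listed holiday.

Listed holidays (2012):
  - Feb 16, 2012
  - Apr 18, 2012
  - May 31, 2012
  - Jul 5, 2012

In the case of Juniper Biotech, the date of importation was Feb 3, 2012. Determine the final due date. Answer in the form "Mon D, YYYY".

3 months after Feb 3, 2012 is May 2012; that month ends on May 31, 2012.
May 31, 2012 is a listed holiday; the next business day is Jun 1, 2012 (Friday).
Deadline: Jun 1, 2012.

Jun 1, 2012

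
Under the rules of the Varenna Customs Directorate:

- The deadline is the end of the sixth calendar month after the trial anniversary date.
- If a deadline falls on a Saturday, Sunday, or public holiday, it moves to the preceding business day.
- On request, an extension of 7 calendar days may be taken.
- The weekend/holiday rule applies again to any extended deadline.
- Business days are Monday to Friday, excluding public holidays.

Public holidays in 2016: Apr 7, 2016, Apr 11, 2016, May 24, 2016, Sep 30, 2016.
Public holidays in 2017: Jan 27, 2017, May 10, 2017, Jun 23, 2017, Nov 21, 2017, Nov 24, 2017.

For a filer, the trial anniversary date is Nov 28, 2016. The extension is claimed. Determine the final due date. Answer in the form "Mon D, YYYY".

6 months after Nov 28, 2016 is May 2017; that month ends on May 31, 2017.
May 31, 2017 falls on a Wednesday, which is a business day, so no adjustment is needed.
Add the 7 calendar-day extension to May 31, 2017: Jun 7, 2017.
Jun 7, 2017 is a Wednesday and not a listed holiday, so it stands.
Deadline: Jun 7, 2017.

Jun 7, 2017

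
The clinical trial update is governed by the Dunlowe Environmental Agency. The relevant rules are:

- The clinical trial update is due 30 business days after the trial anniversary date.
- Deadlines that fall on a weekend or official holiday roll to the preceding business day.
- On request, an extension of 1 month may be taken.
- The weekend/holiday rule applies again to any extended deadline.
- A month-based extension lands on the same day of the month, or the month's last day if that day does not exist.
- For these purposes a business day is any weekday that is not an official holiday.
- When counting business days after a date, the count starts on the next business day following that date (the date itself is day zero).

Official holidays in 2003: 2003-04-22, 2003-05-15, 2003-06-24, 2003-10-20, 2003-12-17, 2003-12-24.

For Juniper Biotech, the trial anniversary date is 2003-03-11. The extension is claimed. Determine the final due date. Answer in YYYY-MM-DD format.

Starting the day after 2003-03-11 and counting 30 business days lands on 2003-04-23.
Since 2003-04-23 is a Wednesday and not a holiday, the date is unchanged.
Applying the 1 month extension: 1 month after 2003-04-23 is 2003-05-23.
2003-05-23 (Friday) is already a business day.
The final due date is 2003-05-23.

2003-05-23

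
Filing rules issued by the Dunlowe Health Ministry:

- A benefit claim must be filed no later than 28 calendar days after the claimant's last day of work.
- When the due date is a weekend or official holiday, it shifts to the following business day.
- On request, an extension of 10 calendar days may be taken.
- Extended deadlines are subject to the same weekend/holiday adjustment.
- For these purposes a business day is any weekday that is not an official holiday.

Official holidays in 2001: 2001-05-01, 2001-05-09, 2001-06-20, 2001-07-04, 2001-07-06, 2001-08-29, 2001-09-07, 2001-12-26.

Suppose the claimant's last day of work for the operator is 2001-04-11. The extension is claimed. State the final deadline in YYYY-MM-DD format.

Trigger date 2001-04-11 + 28 calendar days = 2001-05-09.
2001-05-09 is a listed holiday; the next business day is 2001-05-10 (Thursday).
With the 10-day extension, 2001-05-10 becomes 2001-05-20.
Because 2001-05-20 is a Sunday, the deadline becomes 2001-05-21 (Monday).
Final deadline: 2001-05-21.

2001-05-21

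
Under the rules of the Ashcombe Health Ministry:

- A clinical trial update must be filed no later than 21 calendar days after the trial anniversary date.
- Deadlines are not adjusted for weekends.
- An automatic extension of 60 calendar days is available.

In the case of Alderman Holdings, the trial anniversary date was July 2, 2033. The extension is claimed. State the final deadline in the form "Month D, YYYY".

September 21, 2033

From July 2, 2033, 21 calendar days later is July 23, 2033.
July 23, 2033 is a Saturday; no weekend or holiday adjustment applies.
The 60-calendar-day extension moves the deadline from July 23, 2033 to September 21, 2033.
September 21, 2033 falls on a Wednesday. The rules make no weekend/holiday allowance, so it remains September 21, 2033.
Final deadline: September 21, 2033.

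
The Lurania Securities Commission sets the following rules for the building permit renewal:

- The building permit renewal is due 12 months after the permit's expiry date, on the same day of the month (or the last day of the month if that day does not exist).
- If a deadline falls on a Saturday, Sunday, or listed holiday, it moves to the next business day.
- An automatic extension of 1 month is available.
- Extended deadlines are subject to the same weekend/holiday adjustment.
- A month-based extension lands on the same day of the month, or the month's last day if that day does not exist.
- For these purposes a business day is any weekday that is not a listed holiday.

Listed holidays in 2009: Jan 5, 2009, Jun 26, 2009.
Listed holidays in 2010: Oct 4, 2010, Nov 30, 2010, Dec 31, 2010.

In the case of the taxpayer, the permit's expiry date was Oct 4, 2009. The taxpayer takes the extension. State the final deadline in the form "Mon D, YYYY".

Nov 5, 2010

12 months after Oct 4, 2009, on the same day of the month, is Oct 4, 2010.
Oct 4, 2010 is a listed holiday, so it moves to the next business day, Oct 5, 2010 (Tuesday).
Add 1 month to Oct 5, 2010: Nov 5, 2010.
Nov 5, 2010 falls on a Friday, which is a business day, so no adjustment is needed.
Final deadline: Nov 5, 2010.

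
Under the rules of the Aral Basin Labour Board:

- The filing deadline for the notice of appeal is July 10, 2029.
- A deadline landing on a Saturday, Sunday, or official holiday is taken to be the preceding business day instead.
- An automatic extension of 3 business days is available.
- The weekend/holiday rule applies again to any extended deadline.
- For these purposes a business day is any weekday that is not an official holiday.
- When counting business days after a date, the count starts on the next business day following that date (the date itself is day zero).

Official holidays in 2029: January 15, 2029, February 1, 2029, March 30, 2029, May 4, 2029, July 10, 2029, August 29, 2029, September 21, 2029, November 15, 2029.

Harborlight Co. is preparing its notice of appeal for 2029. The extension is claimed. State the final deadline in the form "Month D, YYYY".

July 13, 2029

The stated deadline is July 10, 2029.
July 10, 2029 is a listed holiday, so it moves to the preceding business day, July 9, 2029 (Monday).
The 3-business-day extension runs from July 9, 2029 to July 13, 2029.
July 13, 2029 is a Friday and not a listed holiday, so it stands.
Final deadline: July 13, 2029.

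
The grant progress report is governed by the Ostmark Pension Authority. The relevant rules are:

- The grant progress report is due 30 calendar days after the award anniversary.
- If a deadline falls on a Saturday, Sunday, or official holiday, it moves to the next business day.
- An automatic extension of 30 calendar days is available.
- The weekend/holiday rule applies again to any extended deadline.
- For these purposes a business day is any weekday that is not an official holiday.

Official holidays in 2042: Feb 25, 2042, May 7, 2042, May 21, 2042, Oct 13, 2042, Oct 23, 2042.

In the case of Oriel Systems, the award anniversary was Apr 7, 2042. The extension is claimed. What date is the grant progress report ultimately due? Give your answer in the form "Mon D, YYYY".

Jun 9, 2042

From Apr 7, 2042, 30 calendar days later is May 7, 2042.
May 7, 2042 falls on a listed holiday. Rolling to the next business day gives May 8, 2042, a Thursday.
Add the 30 calendar-day extension to May 8, 2042: Jun 7, 2042.
Jun 7, 2042 falls on a Saturday. Rolling to the next business day gives Jun 9, 2042, a Monday.
Final deadline: Jun 9, 2042.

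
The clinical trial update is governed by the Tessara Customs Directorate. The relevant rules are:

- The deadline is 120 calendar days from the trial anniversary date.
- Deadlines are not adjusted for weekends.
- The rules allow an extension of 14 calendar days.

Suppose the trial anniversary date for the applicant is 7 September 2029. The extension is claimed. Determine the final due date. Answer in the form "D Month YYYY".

Trigger date 7 September 2029 + 120 calendar days = 5 January 2030.
5 January 2030 falls on a Saturday. The rules make no weekend/holiday allowance, so it remains 5 January 2030.
Add the 14 calendar-day extension to 5 January 2030: 19 January 2030.
No adjustment is made for weekends or holidays, so 19 January 2030 stands.
Deadline: 19 January 2030.

19 January 2030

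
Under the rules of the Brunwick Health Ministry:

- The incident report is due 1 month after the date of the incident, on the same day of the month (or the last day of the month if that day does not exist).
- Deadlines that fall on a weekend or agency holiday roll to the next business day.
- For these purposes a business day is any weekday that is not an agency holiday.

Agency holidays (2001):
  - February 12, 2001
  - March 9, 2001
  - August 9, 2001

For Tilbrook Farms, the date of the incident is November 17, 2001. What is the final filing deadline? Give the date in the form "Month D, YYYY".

December 17, 2001

1 month from November 17, 2001 is December 17, 2001.
December 17, 2001 (Monday) is already a business day.
Final deadline: December 17, 2001.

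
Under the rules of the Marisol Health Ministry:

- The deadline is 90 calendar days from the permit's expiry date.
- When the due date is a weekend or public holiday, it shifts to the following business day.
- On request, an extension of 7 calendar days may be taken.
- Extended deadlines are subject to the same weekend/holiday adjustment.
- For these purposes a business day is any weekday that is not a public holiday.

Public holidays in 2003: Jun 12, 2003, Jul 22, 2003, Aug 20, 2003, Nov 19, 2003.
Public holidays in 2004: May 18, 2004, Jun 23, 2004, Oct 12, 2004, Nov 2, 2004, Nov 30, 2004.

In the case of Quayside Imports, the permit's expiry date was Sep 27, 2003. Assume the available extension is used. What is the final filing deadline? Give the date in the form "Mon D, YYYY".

Jan 2, 2004

From Sep 27, 2003, 90 calendar days later is Dec 26, 2003.
Since Dec 26, 2003 is a Friday and not a holiday, the date is unchanged.
The 7-calendar-day extension moves the deadline from Dec 26, 2003 to Jan 2, 2004.
Since Jan 2, 2004 is a Friday and not a holiday, the date is unchanged.
Deadline: Jan 2, 2004.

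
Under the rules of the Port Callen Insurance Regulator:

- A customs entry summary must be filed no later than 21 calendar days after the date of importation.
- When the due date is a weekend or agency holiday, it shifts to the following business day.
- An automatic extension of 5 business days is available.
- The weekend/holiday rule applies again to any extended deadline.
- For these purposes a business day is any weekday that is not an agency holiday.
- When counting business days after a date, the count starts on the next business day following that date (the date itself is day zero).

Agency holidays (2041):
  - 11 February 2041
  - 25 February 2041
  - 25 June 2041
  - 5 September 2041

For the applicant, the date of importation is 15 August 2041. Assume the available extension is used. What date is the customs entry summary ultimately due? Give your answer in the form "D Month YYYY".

21 calendar days after 15 August 2041 is 5 September 2041.
5 September 2041 is a listed holiday, so it moves to the next business day, 6 September 2041 (Friday).
Applying the 5-business-day extension: 5 business days after 6 September 2041 is 13 September 2041.
13 September 2041 is a Friday and not a listed holiday, so it stands.
So the filing is due 13 September 2041.

13 September 2041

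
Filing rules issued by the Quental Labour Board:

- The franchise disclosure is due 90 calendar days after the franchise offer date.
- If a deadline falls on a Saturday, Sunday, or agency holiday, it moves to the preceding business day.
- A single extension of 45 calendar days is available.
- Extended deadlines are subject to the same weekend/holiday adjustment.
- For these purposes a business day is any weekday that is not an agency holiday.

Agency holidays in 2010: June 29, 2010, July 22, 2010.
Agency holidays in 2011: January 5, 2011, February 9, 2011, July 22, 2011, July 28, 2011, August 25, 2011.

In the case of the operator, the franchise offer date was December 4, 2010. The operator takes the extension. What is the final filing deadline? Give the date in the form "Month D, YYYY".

April 18, 2011

Adding 90 calendar days to December 4, 2010 gives March 4, 2011.
March 4, 2011 is a Friday and not a listed holiday, so it stands.
The 45-calendar-day extension moves the deadline from March 4, 2011 to April 18, 2011.
April 18, 2011 (Monday) is already a business day.
So the filing is due April 18, 2011.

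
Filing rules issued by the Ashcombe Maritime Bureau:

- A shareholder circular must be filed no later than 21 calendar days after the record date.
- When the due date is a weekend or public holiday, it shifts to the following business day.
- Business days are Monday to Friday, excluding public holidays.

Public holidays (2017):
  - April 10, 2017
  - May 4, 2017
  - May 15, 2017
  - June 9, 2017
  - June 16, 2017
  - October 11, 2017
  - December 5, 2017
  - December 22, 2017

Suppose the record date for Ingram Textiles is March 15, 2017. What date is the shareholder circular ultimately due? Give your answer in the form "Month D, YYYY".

21 calendar days after March 15, 2017 is April 5, 2017.
Since April 5, 2017 is a Wednesday and not a holiday, the date is unchanged.
Deadline: April 5, 2017.

April 5, 2017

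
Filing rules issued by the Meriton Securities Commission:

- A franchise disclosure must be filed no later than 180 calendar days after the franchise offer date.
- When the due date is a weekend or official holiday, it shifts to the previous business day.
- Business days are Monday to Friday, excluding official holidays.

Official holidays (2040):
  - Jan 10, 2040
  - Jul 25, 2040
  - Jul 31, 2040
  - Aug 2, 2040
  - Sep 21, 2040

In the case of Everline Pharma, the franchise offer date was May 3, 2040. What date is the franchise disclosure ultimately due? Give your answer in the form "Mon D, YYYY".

Adding 180 calendar days to May 3, 2040 gives Oct 30, 2040.
Oct 30, 2040 falls on a Tuesday, which is a business day, so no adjustment is needed.
Deadline: Oct 30, 2040.

Oct 30, 2040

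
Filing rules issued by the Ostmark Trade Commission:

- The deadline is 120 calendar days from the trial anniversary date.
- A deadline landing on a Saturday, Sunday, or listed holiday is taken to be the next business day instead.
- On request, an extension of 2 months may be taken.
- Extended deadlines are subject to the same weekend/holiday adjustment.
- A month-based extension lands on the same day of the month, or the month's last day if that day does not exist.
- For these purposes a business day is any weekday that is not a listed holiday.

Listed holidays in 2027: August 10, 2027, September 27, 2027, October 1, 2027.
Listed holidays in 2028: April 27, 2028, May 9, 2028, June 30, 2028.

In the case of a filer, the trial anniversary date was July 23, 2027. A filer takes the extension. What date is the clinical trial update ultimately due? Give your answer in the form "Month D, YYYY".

Trigger date July 23, 2027 + 120 calendar days = November 20, 2027.
Because November 20, 2027 is a Saturday, the deadline becomes November 22, 2027 (Monday).
Add 2 months to November 22, 2027: January 22, 2028.
January 22, 2028 falls on a Saturday. Rolling to the next business day gives January 24, 2028, a Monday.
So the filing is due January 24, 2028.

January 24, 2028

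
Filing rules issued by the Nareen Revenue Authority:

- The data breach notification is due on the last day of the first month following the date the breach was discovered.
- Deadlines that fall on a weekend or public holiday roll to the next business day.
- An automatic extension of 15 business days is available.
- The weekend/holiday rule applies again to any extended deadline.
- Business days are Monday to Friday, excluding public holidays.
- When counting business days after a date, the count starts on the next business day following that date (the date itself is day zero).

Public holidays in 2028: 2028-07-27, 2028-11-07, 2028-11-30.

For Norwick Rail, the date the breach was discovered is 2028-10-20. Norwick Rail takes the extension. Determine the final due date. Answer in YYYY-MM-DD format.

The first month after 2028-10-20 is November 2028, whose last day is 2028-11-30.
2028-11-30 is a listed holiday, so it moves to the next business day, 2028-12-01 (Friday).
Counting 15 further business days from 2028-12-01 reaches 2028-12-22.
2028-12-22 is a Friday and not a listed holiday, so it stands.
The final due date is 2028-12-22.

2028-12-22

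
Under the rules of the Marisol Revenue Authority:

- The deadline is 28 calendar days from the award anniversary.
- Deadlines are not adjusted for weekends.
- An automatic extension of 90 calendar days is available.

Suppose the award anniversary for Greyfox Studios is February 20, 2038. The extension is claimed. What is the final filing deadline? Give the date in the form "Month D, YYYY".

June 18, 2038

From February 20, 2038, 28 calendar days later is March 20, 2038.
No adjustment is made for weekends or holidays, so March 20, 2038 stands.
Applying the 90-calendar-day extension: March 20, 2038 + 90 days = June 18, 2038.
June 18, 2038 falls on a Friday. The rules make no weekend/holiday allowance, so it remains June 18, 2038.
Deadline: June 18, 2038.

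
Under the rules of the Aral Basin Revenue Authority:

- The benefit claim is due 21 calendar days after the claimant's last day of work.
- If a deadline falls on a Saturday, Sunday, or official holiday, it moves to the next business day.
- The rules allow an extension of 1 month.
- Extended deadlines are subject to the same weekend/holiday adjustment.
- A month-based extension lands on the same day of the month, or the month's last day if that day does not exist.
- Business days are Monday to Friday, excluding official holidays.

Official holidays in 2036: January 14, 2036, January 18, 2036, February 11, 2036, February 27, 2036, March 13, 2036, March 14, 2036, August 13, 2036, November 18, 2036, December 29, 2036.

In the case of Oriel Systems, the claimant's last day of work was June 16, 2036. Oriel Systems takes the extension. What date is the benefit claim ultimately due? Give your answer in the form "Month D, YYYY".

Trigger date June 16, 2036 + 21 calendar days = July 7, 2036.
July 7, 2036 (Monday) is already a business day.
Applying the 1 month extension: 1 month after July 7, 2036 is August 7, 2036.
August 7, 2036 is a Thursday and not a listed holiday, so it stands.
So the filing is due August 7, 2036.

August 7, 2036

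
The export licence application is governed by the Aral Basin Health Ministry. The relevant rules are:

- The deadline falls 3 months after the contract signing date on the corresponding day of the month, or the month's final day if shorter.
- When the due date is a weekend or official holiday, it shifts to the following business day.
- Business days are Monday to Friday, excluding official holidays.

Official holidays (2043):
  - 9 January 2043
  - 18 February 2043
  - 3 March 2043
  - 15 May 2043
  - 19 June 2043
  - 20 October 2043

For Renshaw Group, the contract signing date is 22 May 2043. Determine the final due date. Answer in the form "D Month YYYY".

24 August 2043

Moving 3 months forward from 22 May 2043 on the corresponding day gives 22 August 2043.
22 August 2043 is a Saturday, so it moves to the next business day, 24 August 2043 (Monday).
The final due date is 24 August 2043.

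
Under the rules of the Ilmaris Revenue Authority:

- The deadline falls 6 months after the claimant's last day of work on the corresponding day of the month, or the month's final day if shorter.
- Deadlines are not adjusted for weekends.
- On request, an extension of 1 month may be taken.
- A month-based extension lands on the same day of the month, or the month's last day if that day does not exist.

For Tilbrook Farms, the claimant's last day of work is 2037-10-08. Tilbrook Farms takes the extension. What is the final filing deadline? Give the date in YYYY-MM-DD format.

2038-05-08

Moving 6 months forward from 2037-10-08 on the corresponding day gives 2038-04-08.
2038-04-08 falls on a Thursday. The rules make no weekend/holiday allowance, so it remains 2038-04-08.
Applying the 1 month extension: 1 month after 2038-04-08 is 2038-05-08.
2038-05-08 falls on a Saturday. The rules make no weekend/holiday allowance, so it remains 2038-05-08.
The final due date is 2038-05-08.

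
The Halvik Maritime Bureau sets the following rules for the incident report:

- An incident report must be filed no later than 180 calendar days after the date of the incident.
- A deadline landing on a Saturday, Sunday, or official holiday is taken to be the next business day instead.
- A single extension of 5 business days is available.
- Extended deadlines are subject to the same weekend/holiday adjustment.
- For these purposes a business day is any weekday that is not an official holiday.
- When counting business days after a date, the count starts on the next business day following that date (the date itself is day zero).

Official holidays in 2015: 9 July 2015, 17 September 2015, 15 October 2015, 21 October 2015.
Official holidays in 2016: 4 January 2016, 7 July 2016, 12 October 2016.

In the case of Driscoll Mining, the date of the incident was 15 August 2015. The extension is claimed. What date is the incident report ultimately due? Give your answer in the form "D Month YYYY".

180 calendar days after 15 August 2015 is 11 February 2016.
11 February 2016 falls on a Thursday, which is a business day, so no adjustment is needed.
Counting 5 further business days from 11 February 2016 reaches 18 February 2016.
18 February 2016 is a Thursday and not a listed holiday, so it stands.
Deadline: 18 February 2016.

18 February 2016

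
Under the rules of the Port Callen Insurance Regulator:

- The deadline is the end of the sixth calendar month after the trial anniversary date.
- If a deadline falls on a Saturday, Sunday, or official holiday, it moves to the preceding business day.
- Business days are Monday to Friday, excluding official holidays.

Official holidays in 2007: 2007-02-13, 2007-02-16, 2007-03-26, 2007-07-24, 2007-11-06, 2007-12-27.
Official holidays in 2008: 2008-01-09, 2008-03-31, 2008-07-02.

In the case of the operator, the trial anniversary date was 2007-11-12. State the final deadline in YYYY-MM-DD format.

The sixth month after 2007-11-12 is May 2008, whose last day is 2008-05-31.
2008-05-31 falls on a Saturday. Rolling to the preceding business day gives 2008-05-30, a Friday.
Deadline: 2008-05-30.

2008-05-30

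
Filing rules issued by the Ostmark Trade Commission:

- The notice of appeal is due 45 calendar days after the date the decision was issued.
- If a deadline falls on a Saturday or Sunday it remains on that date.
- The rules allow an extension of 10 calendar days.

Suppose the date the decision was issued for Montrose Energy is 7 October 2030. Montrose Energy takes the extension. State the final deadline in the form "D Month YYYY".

1 December 2030

45 calendar days after 7 October 2030 is 21 November 2030.
21 November 2030 falls on a Thursday. The rules make no weekend/holiday allowance, so it remains 21 November 2030.
Applying the 10-calendar-day extension: 21 November 2030 + 10 days = 1 December 2030.
1 December 2030 falls on a Sunday. The rules make no weekend/holiday allowance, so it remains 1 December 2030.
Final deadline: 1 December 2030.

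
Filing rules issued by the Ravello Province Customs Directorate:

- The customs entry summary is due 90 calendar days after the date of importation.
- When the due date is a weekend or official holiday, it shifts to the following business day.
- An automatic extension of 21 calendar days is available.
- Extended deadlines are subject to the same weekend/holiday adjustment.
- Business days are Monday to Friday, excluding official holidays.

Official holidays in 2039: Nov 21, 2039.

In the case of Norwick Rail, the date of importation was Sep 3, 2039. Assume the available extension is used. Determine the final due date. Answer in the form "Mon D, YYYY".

Dec 23, 2039

90 calendar days after Sep 3, 2039 is Dec 2, 2039.
Dec 2, 2039 (Friday) is already a business day.
Add the 21 calendar-day extension to Dec 2, 2039: Dec 23, 2039.
Dec 23, 2039 is a Friday and not a listed holiday, so it stands.
Deadline: Dec 23, 2039.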